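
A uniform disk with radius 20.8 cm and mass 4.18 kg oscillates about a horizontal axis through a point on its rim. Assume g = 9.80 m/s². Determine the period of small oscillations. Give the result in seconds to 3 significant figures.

I_cm = ½mr² = 0.09042 kg·m². The pivot is at distance d = 0.208 m from the centre of mass.
By the parallel-axis theorem, I = I_cm + md² = 0.09042 + 0.1808 = 0.2713 kg·m².
T = 2π√(I/(mgd)) = 2π√(0.2713/(4.18 × 9.80 × 0.208)) = 1.12 s.

1.12 s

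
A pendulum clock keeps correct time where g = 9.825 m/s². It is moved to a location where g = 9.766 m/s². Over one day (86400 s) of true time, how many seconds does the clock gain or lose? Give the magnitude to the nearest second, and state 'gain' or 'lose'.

lose 260 s

The clock's period scales as T ∝ 1/√g, so T'/T = √(9.825/9.766) = 1.00302.
In 86400 s of true time the clock registers 86400/1.00302 = 86140.2 s, so it loses 260 s.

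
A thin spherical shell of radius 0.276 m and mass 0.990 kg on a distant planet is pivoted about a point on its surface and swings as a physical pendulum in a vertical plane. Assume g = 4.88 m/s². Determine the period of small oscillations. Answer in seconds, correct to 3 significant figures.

1.93 s

I_cm = (2/3)mr² = 0.05028 kg·m². The pivot is at distance d = 0.276 m from the centre of mass.
By the parallel-axis theorem, I = I_cm + md² = 0.05028 + 0.07541 = 0.1257 kg·m².
T = 2π√(I/(mgd)) = 2π√(0.1257/(0.990 × 4.88 × 0.276)) = 1.93 s.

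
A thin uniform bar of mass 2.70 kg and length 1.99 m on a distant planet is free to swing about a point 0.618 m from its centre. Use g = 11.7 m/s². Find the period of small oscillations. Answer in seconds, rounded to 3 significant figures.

For a physical pendulum T = 2π√(I/(mgd)), with d = 0.6180 m from pivot to centre of mass.
I_cm = mL²/12 = 2.70 × 1.99²/12 = 0.8910 kg·m²; I = I_cm + md² = 0.8910 + 2.70 × 0.6180² = 1.922 kg·m².
T = 2π√(1.922/(2.70 × 11.7 × 0.6180)) = 1.97 s.

1.97 s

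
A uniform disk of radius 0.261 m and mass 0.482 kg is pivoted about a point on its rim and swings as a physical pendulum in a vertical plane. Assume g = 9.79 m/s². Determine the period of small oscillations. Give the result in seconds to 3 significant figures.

I_cm = ½mr² = 0.01642 kg·m². The pivot is at distance d = 0.261 m from the centre of mass.
By the parallel-axis theorem, I = I_cm + md² = 0.01642 + 0.03283 = 0.04925 kg·m².
T = 2π√(I/(mgd)) = 2π√(0.04925/(0.482 × 9.79 × 0.261)) = 1.26 s.

1.26 s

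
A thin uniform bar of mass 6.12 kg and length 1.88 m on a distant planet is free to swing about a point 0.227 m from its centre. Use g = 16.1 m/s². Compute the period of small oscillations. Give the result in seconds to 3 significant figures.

1.93 s

For a physical pendulum T = 2π√(I/(mgd)), with d = 0.2270 m from pivot to centre of mass.
I_cm = mL²/12 = 6.12 × 1.88²/12 = 1.803 kg·m²; I = I_cm + md² = 1.803 + 6.12 × 0.2270² = 2.118 kg·m².
T = 2π√(2.118/(6.12 × 16.1 × 0.2270)) = 1.93 s.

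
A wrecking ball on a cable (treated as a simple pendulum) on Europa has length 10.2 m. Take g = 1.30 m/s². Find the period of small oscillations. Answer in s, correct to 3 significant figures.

T = 2π√(L/g) = 2π√(10.2/1.30) = 2π × 2.801 = 17.6 s.

17.6 s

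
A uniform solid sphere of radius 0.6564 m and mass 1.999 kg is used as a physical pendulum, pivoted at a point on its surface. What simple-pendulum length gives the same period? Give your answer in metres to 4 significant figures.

0.9190 m

The equivalent simple-pendulum length is L_eq = I/(md), where I is about the pivot and d = 0.65640 m.
I_cm = (2/5)mR² = 0.34452 kg·m², so I = I_cm + md² = 0.34452 + 0.86129 = 1.2058 kg·m².
L_eq = 1.2058/(1.999 × 0.65640) = 0.9190 m.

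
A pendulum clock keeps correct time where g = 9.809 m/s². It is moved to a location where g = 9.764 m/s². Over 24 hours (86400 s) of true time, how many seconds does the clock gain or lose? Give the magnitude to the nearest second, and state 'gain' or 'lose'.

The clock's period scales as T ∝ 1/√g, so T'/T = √(9.809/9.764) = 1.00230.
In 86400 s of true time the clock registers 86400/1.00230 = 86201.6 s, so it loses 198 s.

lose 198 s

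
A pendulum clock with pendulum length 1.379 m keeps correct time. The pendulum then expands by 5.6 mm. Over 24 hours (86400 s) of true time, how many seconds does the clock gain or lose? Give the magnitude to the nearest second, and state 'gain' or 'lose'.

lose 175 s

T ∝ √L, so T'/T = √(1.38460/1.379) = 1.00203.
In 86400 s of true time the clock registers 86400/1.00203 = 86225.1 s, so it loses 175 s.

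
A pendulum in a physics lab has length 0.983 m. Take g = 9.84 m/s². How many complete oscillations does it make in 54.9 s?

T = 2π√(L/g) = 2π√(0.983/9.84) = 1.986 s.
Number of complete oscillations = ⌊54.9/1.986⌋ = ⌊27.64⌋ = 27.

27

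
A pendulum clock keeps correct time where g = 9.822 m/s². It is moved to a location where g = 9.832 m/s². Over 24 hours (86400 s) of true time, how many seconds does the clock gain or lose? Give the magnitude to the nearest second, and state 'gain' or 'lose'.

The clock's period scales as T ∝ 1/√g, so T'/T = √(9.822/9.832) = 0.999491.
In 86400 s of true time the clock registers 86400/0.999491 = 86444.0 s, so it gains 44 s.

gain 44 s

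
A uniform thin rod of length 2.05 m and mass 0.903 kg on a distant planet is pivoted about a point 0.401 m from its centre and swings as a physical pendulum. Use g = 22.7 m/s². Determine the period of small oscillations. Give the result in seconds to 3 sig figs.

For a physical pendulum T = 2π√(I/(mgd)), with d = 0.4010 m from pivot to centre of mass.
I_cm = mL²/12 = 0.903 × 2.05²/12 = 0.3162 kg·m²; I = I_cm + md² = 0.3162 + 0.903 × 0.4010² = 0.4614 kg·m².
T = 2π√(0.4614/(0.903 × 22.7 × 0.4010)) = 1.49 s.

1.49 s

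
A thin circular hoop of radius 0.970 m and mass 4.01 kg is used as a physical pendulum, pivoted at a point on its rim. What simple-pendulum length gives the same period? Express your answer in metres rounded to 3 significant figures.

1.94 m

The equivalent simple-pendulum length is L_eq = I/(md), where I is about the pivot and d = 0.9700 m.
I_cm = mR² = 3.773 kg·m², so I = I_cm + md² = 3.773 + 3.773 = 7.546 kg·m².
L_eq = 7.546/(4.01 × 0.9700) = 1.94 m.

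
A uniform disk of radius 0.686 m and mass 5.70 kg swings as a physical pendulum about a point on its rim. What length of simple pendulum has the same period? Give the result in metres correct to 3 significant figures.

1.03 m

The equivalent simple-pendulum length is L_eq = I/(md), where I is about the pivot and d = 0.6860 m.
I_cm = ½mR² = 1.341 kg·m², so I = I_cm + md² = 1.341 + 2.682 = 4.024 kg·m².
L_eq = 4.024/(5.70 × 0.6860) = 1.03 m.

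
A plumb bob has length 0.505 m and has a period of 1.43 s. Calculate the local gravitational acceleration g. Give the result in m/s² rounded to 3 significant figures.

From T = 2π√(L/g), g = 4π²L/T² = 4π² × 0.505/1.430² = 9.75 m/s².

9.75 m/s²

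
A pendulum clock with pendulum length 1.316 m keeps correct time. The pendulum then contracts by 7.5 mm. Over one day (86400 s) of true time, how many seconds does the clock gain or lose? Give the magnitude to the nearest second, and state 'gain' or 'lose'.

T ∝ √L, so T'/T = √(1.30850/1.316) = 0.997146.
In 86400 s of true time the clock registers 86400/0.997146 = 86647.3 s, so it gains 247 s.

gain 247 s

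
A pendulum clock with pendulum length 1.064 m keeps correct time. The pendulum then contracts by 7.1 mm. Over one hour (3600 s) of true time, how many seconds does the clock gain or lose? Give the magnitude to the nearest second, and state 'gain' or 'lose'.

T ∝ √L, so T'/T = √(1.05690/1.064) = 0.996658.
In 3600 s of true time the clock registers 3600/0.996658 = 3612.1 s, so it gains 12 s.

gain 12 s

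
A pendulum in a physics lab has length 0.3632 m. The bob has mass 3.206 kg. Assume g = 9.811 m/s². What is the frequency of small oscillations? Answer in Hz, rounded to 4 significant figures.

0.8272 Hz

T = 2π√(L/g) = 2π√(0.3632/9.811) = 1.2089 s, so f = 1/T = 0.8272 Hz.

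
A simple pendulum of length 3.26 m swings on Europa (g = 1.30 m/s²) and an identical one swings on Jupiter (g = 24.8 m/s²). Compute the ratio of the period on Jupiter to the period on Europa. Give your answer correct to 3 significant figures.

T ∝ 1/√g, so T₂/T₁ = √(g₁/g₂) = √(1.30/24.8) = 0.229.

0.229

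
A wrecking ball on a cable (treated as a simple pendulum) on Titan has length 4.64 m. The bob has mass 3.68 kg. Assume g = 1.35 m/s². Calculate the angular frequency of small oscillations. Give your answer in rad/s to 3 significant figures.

ω = √(g/L) = √(1.35/4.64) = 0.539 rad/s.

0.539 rad/s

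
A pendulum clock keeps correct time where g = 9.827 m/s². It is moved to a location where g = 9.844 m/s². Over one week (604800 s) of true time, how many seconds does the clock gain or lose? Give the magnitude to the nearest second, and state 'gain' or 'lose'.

gain 523 s

The clock's period scales as T ∝ 1/√g, so T'/T = √(9.827/9.844) = 0.999136.
In 604800 s of true time the clock registers 604800/0.999136 = 605322.9 s, so it gains 523 s.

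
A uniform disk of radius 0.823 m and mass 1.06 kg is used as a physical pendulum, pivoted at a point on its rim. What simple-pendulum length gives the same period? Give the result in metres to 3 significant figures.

1.23 m

The equivalent simple-pendulum length is L_eq = I/(md), where I is about the pivot and d = 0.8230 m.
I_cm = ½mR² = 0.3590 kg·m², so I = I_cm + md² = 0.3590 + 0.7180 = 1.077 kg·m².
L_eq = 1.077/(1.06 × 0.8230) = 1.23 m.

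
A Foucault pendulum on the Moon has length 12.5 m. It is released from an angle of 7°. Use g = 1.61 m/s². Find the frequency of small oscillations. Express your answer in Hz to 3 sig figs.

0.0571 Hz

T = 2π√(L/g) = 2π√(12.5/1.61) = 17.51 s, so f = 1/T = 0.0571 Hz.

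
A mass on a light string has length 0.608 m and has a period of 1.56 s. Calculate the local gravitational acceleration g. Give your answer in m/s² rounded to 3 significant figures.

From T = 2π√(L/g), g = 4π²L/T² = 4π² × 0.608/1.560² = 9.86 m/s².

9.86 m/s²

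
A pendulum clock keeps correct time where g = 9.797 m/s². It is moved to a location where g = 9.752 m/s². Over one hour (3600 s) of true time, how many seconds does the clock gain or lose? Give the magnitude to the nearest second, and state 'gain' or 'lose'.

The clock's period scales as T ∝ 1/√g, so T'/T = √(9.797/9.752) = 1.00230.
In 3600 s of true time the clock registers 3600/1.00230 = 3591.7 s, so it loses 8 s.

lose 8 s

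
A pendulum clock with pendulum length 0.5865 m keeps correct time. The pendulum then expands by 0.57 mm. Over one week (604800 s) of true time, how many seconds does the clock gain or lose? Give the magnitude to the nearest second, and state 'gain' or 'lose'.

T ∝ √L, so T'/T = √(0.58707/0.5865) = 1.00049.
In 604800 s of true time the clock registers 604800/1.00049 = 604506.3 s, so it loses 294 s.

lose 294 s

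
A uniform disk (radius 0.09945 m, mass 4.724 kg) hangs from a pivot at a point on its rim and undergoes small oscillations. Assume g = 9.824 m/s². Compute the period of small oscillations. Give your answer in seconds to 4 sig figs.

0.7743 s

I_cm = ½mr² = 0.023361 kg·m². The pivot is at distance d = 0.09945 m from the centre of mass.
By the parallel-axis theorem, I = I_cm + md² = 0.023361 + 0.046722 = 0.070083 kg·m².
T = 2π√(I/(mgd)) = 2π√(0.070083/(4.724 × 9.824 × 0.09945)) = 0.7743 s.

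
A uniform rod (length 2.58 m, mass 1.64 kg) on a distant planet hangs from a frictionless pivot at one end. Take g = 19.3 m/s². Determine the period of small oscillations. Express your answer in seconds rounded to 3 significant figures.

For a physical pendulum T = 2π√(I/(mgd)), with d = 1.290 m from pivot to centre of mass.
I_cm = mL²/12 = 1.64 × 2.58²/12 = 0.9097 kg·m²; I = I_cm + md² = 0.9097 + 1.64 × 1.290² = 3.639 kg·m².
T = 2π√(3.639/(1.64 × 19.3 × 1.290)) = 1.88 s.

1.88 s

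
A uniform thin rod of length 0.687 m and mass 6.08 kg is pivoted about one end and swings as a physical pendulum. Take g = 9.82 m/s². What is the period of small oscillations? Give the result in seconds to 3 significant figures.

1.36 s

For a physical pendulum T = 2π√(I/(mgd)), with d = 0.3435 m from pivot to centre of mass.
I_cm = mL²/12 = 6.08 × 0.687²/12 = 0.2391 kg·m²; I = I_cm + md² = 0.2391 + 6.08 × 0.3435² = 0.9565 kg·m².
T = 2π√(0.9565/(6.08 × 9.82 × 0.3435)) = 1.36 s.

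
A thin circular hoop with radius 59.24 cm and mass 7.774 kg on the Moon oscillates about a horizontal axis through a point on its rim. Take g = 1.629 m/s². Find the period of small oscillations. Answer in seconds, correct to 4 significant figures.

5.358 s

I_cm = mr² = 2.7282 kg·m². The pivot is at distance d = 0.5924 m from the centre of mass.
By the parallel-axis theorem, I = I_cm + md² = 2.7282 + 2.7282 = 5.4564 kg·m².
T = 2π√(I/(mgd)) = 2π√(5.4564/(7.774 × 1.629 × 0.5924)) = 5.358 s.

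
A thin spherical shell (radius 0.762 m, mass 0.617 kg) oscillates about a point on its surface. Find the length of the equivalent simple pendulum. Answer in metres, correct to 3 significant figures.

1.27 m

The equivalent simple-pendulum length is L_eq = I/(md), where I is about the pivot and d = 0.7620 m.
I_cm = (2/3)mR² = 0.2388 kg·m², so I = I_cm + md² = 0.2388 + 0.3583 = 0.5971 kg·m².
L_eq = 0.5971/(0.617 × 0.7620) = 1.27 m.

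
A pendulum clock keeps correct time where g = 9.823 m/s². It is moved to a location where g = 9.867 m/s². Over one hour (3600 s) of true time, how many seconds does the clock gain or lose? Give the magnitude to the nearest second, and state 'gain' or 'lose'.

gain 8 s

The clock's period scales as T ∝ 1/√g, so T'/T = √(9.823/9.867) = 0.997768.
In 3600 s of true time the clock registers 3600/0.997768 = 3608.1 s, so it gains 8 s.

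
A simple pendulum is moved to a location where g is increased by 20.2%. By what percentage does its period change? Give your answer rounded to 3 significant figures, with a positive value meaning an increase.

T ∝ 1/√g, so T'/T = 1/√(1.202) = 0.9121.
Percentage change in T = (0.9121 − 1) × 100% = -8.79%.

-8.79%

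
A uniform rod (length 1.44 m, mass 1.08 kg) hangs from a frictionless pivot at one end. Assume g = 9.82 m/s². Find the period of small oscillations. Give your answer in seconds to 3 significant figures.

For a physical pendulum T = 2π√(I/(mgd)), with d = 0.7200 m from pivot to centre of mass.
I_cm = mL²/12 = 1.08 × 1.44²/12 = 0.1866 kg·m²; I = I_cm + md² = 0.1866 + 1.08 × 0.7200² = 0.7465 kg·m².
T = 2π√(0.7465/(1.08 × 9.82 × 0.7200)) = 1.96 s.

1.96 s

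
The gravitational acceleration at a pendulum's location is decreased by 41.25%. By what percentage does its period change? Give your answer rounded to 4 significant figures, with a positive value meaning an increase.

T ∝ 1/√g, so T'/T = 1/√(0.58750) = 1.3047.
Percentage change in T = (1.3047 − 1) × 100% = 30.47%.

30.47%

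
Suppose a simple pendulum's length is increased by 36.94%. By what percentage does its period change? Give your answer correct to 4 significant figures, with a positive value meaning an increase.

T ∝ √L, so T'/T = √(1.3694) = 1.1702.
Percentage change in T = (1.1702 − 1) × 100% = 17.02%.

17.02%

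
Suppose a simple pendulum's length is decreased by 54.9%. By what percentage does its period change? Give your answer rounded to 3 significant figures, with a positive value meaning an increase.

-32.8%

T ∝ √L, so T'/T = √(0.4510) = 0.6716.
Percentage change in T = (0.6716 − 1) × 100% = -32.8%.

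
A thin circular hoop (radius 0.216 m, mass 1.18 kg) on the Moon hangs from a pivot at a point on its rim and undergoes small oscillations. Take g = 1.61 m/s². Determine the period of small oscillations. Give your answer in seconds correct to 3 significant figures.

3.25 s

I_cm = mr² = 0.05505 kg·m². The pivot is at distance d = 0.216 m from the centre of mass.
By the parallel-axis theorem, I = I_cm + md² = 0.05505 + 0.05505 = 0.1101 kg·m².
T = 2π√(I/(mgd)) = 2π√(0.1101/(1.18 × 1.61 × 0.216)) = 3.25 s.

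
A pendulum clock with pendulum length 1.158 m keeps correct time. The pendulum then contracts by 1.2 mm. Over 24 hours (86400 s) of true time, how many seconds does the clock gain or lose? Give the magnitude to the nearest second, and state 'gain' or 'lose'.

gain 45 s

T ∝ √L, so T'/T = √(1.15680/1.158) = 0.999482.
In 86400 s of true time the clock registers 86400/0.999482 = 86444.8 s, so it gains 45 s.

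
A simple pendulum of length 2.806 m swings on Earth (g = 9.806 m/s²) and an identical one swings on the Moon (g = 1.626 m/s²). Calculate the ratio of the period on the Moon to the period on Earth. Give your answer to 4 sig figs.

2.456

T ∝ 1/√g, so T₂/T₁ = √(g₁/g₂) = √(9.806/1.626) = 2.456.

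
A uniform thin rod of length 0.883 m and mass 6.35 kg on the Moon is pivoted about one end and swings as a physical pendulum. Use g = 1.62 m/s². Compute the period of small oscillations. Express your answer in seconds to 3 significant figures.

For a physical pendulum T = 2π√(I/(mgd)), with d = 0.4415 m from pivot to centre of mass.
I_cm = mL²/12 = 6.35 × 0.883²/12 = 0.4126 kg·m²; I = I_cm + md² = 0.4126 + 6.35 × 0.4415² = 1.650 kg·m².
T = 2π√(1.650/(6.35 × 1.62 × 0.4415)) = 3.79 s.

3.79 s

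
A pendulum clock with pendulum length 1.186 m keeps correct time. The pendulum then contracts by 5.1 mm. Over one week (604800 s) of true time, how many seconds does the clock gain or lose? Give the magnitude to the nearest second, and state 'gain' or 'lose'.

gain 1305 s

T ∝ √L, so T'/T = √(1.18090/1.186) = 0.997848.
In 604800 s of true time the clock registers 604800/0.997848 = 606104.6 s, so it gains 1305 s.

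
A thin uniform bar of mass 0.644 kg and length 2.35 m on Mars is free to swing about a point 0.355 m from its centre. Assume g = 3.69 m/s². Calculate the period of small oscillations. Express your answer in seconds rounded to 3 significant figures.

For a physical pendulum T = 2π√(I/(mgd)), with d = 0.3550 m from pivot to centre of mass.
I_cm = mL²/12 = 0.644 × 2.35²/12 = 0.2964 kg·m²; I = I_cm + md² = 0.2964 + 0.644 × 0.3550² = 0.3775 kg·m².
T = 2π√(0.3775/(0.644 × 3.69 × 0.3550)) = 4.20 s.

4.20 s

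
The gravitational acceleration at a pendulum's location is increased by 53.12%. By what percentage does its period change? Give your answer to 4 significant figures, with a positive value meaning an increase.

-19.19%

T ∝ 1/√g, so T'/T = 1/√(1.5312) = 0.80814.
Percentage change in T = (0.80814 − 1) × 100% = -19.19%.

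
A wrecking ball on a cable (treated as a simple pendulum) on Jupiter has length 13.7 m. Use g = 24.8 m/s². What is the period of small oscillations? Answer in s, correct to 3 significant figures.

T = 2π√(L/g) = 2π√(13.7/24.8) = 2π × 0.7432 = 4.67 s.

4.67 s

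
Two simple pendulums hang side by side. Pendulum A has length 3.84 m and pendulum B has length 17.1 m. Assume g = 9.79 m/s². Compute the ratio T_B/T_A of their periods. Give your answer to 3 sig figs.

T ∝ √L, so T_B/T_A = √(L_B/L_A) = √(17.1/3.84) = 2.11.

2.11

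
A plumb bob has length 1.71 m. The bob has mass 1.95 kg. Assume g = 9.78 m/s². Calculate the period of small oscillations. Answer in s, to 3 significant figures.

T = 2π√(L/g) = 2π√(1.71/9.78) = 2π × 0.4181 = 2.63 s.

2.63 s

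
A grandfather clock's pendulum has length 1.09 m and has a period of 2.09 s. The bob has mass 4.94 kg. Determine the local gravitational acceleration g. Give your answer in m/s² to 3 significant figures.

From T = 2π√(L/g), g = 4π²L/T² = 4π² × 1.09/2.090² = 9.85 m/s².

9.85 m/s²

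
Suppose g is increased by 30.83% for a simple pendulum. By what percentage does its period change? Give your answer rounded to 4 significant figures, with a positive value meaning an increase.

-12.57%

T ∝ 1/√g, so T'/T = 1/√(1.3083) = 0.87427.
Percentage change in T = (0.87427 − 1) × 100% = -12.57%.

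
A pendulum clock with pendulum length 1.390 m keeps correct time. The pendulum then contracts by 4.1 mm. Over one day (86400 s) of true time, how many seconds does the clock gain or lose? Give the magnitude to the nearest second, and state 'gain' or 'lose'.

gain 128 s

T ∝ √L, so T'/T = √(1.38590/1.390) = 0.998524.
In 86400 s of true time the clock registers 86400/0.998524 = 86527.7 s, so it gains 128 s.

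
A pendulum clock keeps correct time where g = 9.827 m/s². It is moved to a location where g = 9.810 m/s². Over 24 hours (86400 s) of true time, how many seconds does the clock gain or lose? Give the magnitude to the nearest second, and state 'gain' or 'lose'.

The clock's period scales as T ∝ 1/√g, so T'/T = √(9.827/9.810) = 1.00087.
In 86400 s of true time the clock registers 86400/1.00087 = 86325.2 s, so it loses 75 s.

lose 75 s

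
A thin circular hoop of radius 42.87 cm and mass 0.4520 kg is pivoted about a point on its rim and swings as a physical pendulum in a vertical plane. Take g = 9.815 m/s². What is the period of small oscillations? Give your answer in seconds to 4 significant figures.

1.857 s

I_cm = mr² = 0.083070 kg·m². The pivot is at distance d = 0.4287 m from the centre of mass.
By the parallel-axis theorem, I = I_cm + md² = 0.083070 + 0.083070 = 0.16614 kg·m².
T = 2π√(I/(mgd)) = 2π√(0.16614/(0.4520 × 9.815 × 0.4287)) = 1.857 s.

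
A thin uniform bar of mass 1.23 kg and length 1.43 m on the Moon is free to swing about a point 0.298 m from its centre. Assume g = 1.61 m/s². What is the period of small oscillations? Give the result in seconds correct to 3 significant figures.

4.62 s

For a physical pendulum T = 2π√(I/(mgd)), with d = 0.2980 m from pivot to centre of mass.
I_cm = mL²/12 = 1.23 × 1.43²/12 = 0.2096 kg·m²; I = I_cm + md² = 0.2096 + 1.23 × 0.2980² = 0.3188 kg·m².
T = 2π√(0.3188/(1.23 × 1.61 × 0.2980)) = 4.62 s.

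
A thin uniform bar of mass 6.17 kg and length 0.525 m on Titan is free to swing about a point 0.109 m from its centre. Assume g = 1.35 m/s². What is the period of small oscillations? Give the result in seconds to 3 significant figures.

3.06 s

For a physical pendulum T = 2π√(I/(mgd)), with d = 0.1090 m from pivot to centre of mass.
I_cm = mL²/12 = 6.17 × 0.525²/12 = 0.1417 kg·m²; I = I_cm + md² = 0.1417 + 6.17 × 0.1090² = 0.2150 kg·m².
T = 2π√(0.2150/(6.17 × 1.35 × 0.1090)) = 3.06 s.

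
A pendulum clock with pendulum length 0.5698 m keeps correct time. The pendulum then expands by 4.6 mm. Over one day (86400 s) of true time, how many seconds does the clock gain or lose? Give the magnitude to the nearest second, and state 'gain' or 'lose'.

T ∝ √L, so T'/T = √(0.57440/0.5698) = 1.00403.
In 86400 s of true time the clock registers 86400/1.00403 = 86053.3 s, so it loses 347 s.

lose 347 s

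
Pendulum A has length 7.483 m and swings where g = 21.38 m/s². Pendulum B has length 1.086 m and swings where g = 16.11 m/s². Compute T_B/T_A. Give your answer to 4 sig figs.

T = 2π√(L/g), so T_B/T_A = √((L_B/g_B)/(L_A/g_A)) = √((1.086/16.11)/(7.483/21.38)) = 0.4389.

0.4389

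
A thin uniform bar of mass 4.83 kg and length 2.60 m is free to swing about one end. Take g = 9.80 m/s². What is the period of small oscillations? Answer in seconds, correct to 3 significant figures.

For a physical pendulum T = 2π√(I/(mgd)), with d = 1.300 m from pivot to centre of mass.
I_cm = mL²/12 = 4.83 × 2.60²/12 = 2.721 kg·m²; I = I_cm + md² = 2.721 + 4.83 × 1.300² = 10.88 kg·m².
T = 2π√(10.88/(4.83 × 9.80 × 1.300)) = 2.64 s.

2.64 s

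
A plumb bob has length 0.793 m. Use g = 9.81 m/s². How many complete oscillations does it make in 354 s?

T = 2π√(L/g) = 2π√(0.793/9.81) = 1.786 s.
Number of complete oscillations = ⌊354/1.786⌋ = ⌊198.2⌋ = 198.

198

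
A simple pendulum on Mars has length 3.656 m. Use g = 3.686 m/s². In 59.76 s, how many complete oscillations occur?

T = 2π√(L/g) = 2π√(3.656/3.686) = 6.2576 s.
Number of complete oscillations = ⌊59.76/6.2576⌋ = ⌊9.5500⌋ = 9.

9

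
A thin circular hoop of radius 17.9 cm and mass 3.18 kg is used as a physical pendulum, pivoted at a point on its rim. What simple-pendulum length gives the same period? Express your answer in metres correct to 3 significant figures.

The equivalent simple-pendulum length is L_eq = I/(md), where I is about the pivot and d = 0.1790 m.
I_cm = mR² = 0.1019 kg·m², so I = I_cm + md² = 0.1019 + 0.1019 = 0.2038 kg·m².
L_eq = 0.2038/(3.18 × 0.1790) = 0.358 m.

0.358 m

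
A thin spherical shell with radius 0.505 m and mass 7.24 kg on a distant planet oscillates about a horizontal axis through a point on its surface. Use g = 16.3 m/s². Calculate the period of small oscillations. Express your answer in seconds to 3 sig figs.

I_cm = (2/3)mr² = 1.231 kg·m². The pivot is at distance d = 0.505 m from the centre of mass.
By the parallel-axis theorem, I = I_cm + md² = 1.231 + 1.846 = 3.077 kg·m².
T = 2π√(I/(mgd)) = 2π√(3.077/(7.24 × 16.3 × 0.505)) = 1.43 s.

1.43 s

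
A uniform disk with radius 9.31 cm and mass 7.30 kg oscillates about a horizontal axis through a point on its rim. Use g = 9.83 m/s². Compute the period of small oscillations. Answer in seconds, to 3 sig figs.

0.749 s

I_cm = ½mr² = 0.03164 kg·m². The pivot is at distance d = 0.0931 m from the centre of mass.
By the parallel-axis theorem, I = I_cm + md² = 0.03164 + 0.06327 = 0.09491 kg·m².
T = 2π√(I/(mgd)) = 2π√(0.09491/(7.30 × 9.83 × 0.0931)) = 0.749 s.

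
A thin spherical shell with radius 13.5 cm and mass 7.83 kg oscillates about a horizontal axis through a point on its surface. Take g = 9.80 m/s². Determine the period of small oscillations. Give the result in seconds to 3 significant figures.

0.952 s

I_cm = (2/3)mr² = 0.09513 kg·m². The pivot is at distance d = 0.135 m from the centre of mass.
By the parallel-axis theorem, I = I_cm + md² = 0.09513 + 0.1427 = 0.2378 kg·m².
T = 2π√(I/(mgd)) = 2π√(0.2378/(7.83 × 9.80 × 0.135)) = 0.952 s.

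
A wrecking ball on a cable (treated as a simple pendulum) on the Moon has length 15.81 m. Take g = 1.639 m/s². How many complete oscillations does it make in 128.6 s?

T = 2π√(L/g) = 2π√(15.81/1.639) = 19.514 s.
Number of complete oscillations = ⌊128.6/19.514⌋ = ⌊6.5900⌋ = 6.

6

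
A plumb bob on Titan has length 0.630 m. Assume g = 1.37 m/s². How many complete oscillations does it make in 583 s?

T = 2π√(L/g) = 2π√(0.630/1.37) = 4.261 s.
Number of complete oscillations = ⌊583/4.261⌋ = ⌊136.8⌋ = 136.

136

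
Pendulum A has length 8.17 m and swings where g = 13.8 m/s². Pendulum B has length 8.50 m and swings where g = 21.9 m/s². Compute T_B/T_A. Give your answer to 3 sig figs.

T = 2π√(L/g), so T_B/T_A = √((L_B/g_B)/(L_A/g_A)) = √((8.50/21.9)/(8.17/13.8)) = 0.810.

0.810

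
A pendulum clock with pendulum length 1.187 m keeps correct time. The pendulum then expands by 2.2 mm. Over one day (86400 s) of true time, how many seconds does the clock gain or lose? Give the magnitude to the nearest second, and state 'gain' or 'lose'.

T ∝ √L, so T'/T = √(1.18920/1.187) = 1.00093.
In 86400 s of true time the clock registers 86400/1.00093 = 86320.0 s, so it loses 80 s.

lose 80 s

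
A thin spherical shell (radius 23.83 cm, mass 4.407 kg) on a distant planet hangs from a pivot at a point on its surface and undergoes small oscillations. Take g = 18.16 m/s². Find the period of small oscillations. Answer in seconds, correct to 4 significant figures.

I_cm = (2/3)mr² = 0.16684 kg·m². The pivot is at distance d = 0.2383 m from the centre of mass.
By the parallel-axis theorem, I = I_cm + md² = 0.16684 + 0.25026 = 0.41710 kg·m².
T = 2π√(I/(mgd)) = 2π√(0.41710/(4.407 × 18.16 × 0.2383)) = 0.9292 s.

0.9292 s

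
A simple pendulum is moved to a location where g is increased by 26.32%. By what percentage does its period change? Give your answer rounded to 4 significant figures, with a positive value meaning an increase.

T ∝ 1/√g, so T'/T = 1/√(1.2632) = 0.88974.
Percentage change in T = (0.88974 − 1) × 100% = -11.03%.

-11.03%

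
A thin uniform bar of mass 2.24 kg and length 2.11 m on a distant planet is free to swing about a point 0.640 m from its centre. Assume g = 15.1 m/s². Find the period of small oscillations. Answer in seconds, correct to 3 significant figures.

1.79 s

For a physical pendulum T = 2π√(I/(mgd)), with d = 0.6400 m from pivot to centre of mass.
I_cm = mL²/12 = 2.24 × 2.11²/12 = 0.8311 kg·m²; I = I_cm + md² = 0.8311 + 2.24 × 0.6400² = 1.749 kg·m².
T = 2π√(1.749/(2.24 × 15.1 × 0.6400)) = 1.79 s.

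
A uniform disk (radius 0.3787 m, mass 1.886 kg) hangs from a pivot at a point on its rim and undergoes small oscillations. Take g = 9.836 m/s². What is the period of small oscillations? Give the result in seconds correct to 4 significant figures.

1.510 s

I_cm = ½mr² = 0.13524 kg·m². The pivot is at distance d = 0.3787 m from the centre of mass.
By the parallel-axis theorem, I = I_cm + md² = 0.13524 + 0.27048 = 0.40572 kg·m².
T = 2π√(I/(mgd)) = 2π√(0.40572/(1.886 × 9.836 × 0.3787)) = 1.510 s.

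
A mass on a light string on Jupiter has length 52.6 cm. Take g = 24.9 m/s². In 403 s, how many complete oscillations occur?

T = 2π√(L/g) = 2π√(0.526/24.9) = 0.9132 s.
Number of complete oscillations = ⌊403/0.9132⌋ = ⌊441.3⌋ = 441.

441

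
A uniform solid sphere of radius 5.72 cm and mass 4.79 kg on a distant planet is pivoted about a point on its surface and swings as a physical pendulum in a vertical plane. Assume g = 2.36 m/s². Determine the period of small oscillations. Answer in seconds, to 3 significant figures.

I_cm = (2/5)mr² = 0.006269 kg·m². The pivot is at distance d = 0.0572 m from the centre of mass.
By the parallel-axis theorem, I = I_cm + md² = 0.006269 + 0.01567 = 0.02194 kg·m².
T = 2π√(I/(mgd)) = 2π√(0.02194/(4.79 × 2.36 × 0.0572)) = 1.16 s.

1.16 s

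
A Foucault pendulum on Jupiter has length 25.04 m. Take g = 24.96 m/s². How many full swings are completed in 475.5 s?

75

T = 2π√(L/g) = 2π√(25.04/24.96) = 6.2932 s.
Number of complete oscillations = ⌊475.5/6.2932⌋ = ⌊75.557⌋ = 75.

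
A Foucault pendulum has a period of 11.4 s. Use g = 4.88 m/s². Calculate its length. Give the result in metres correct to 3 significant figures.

16.1 m

From T = 2π√(L/g), L = gT²/(4π²) = 4.88 × 11.40²/(4π²) = 16.1 m.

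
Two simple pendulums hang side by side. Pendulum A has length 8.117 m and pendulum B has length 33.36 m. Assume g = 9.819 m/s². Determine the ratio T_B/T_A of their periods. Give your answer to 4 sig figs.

2.027

T ∝ √L, so T_B/T_A = √(L_B/L_A) = √(33.36/8.117) = 2.027.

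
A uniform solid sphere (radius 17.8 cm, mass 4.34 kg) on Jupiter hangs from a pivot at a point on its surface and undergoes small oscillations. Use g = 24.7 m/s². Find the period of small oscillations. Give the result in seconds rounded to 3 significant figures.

0.631 s

I_cm = (2/5)mr² = 0.05500 kg·m². The pivot is at distance d = 0.178 m from the centre of mass.
By the parallel-axis theorem, I = I_cm + md² = 0.05500 + 0.1375 = 0.1925 kg·m².
T = 2π√(I/(mgd)) = 2π√(0.1925/(4.34 × 24.7 × 0.178)) = 0.631 s.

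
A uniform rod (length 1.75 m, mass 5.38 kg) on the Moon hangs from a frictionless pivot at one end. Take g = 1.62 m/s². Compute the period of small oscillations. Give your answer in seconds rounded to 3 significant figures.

For a physical pendulum T = 2π√(I/(mgd)), with d = 0.8750 m from pivot to centre of mass.
I_cm = mL²/12 = 5.38 × 1.75²/12 = 1.373 kg·m²; I = I_cm + md² = 1.373 + 5.38 × 0.8750² = 5.492 kg·m².
T = 2π√(5.492/(5.38 × 1.62 × 0.8750)) = 5.33 s.

5.33 s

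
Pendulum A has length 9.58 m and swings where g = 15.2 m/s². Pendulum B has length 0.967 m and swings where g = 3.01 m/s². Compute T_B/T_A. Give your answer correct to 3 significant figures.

0.714

T = 2π√(L/g), so T_B/T_A = √((L_B/g_B)/(L_A/g_A)) = √((0.967/3.01)/(9.58/15.2)) = 0.714.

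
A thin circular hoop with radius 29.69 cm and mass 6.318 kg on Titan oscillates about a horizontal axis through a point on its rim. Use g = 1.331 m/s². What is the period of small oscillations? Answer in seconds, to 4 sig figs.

I_cm = mr² = 0.55693 kg·m². The pivot is at distance d = 0.2969 m from the centre of mass.
By the parallel-axis theorem, I = I_cm + md² = 0.55693 + 0.55693 = 1.1139 kg·m².
T = 2π√(I/(mgd)) = 2π√(1.1139/(6.318 × 1.331 × 0.2969)) = 4.197 s.

4.197 s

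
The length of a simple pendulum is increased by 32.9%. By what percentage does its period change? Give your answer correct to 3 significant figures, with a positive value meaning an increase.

15.3%

T ∝ √L, so T'/T = √(1.329) = 1.153.
Percentage change in T = (1.153 − 1) × 100% = 15.3%.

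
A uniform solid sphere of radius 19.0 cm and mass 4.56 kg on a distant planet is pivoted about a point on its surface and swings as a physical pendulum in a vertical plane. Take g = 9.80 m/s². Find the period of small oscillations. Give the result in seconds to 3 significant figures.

I_cm = (2/5)mr² = 0.06585 kg·m². The pivot is at distance d = 0.190 m from the centre of mass.
By the parallel-axis theorem, I = I_cm + md² = 0.06585 + 0.1646 = 0.2305 kg·m².
T = 2π√(I/(mgd)) = 2π√(0.2305/(4.56 × 9.80 × 0.190)) = 1.04 s.

1.04 s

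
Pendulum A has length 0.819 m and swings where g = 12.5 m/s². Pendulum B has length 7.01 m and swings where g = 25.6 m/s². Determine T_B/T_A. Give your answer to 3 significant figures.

T = 2π√(L/g), so T_B/T_A = √((L_B/g_B)/(L_A/g_A)) = √((7.01/25.6)/(0.819/12.5)) = 2.04.

2.04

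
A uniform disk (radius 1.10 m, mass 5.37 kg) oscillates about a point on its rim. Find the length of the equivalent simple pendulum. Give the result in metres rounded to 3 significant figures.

1.65 m

The equivalent simple-pendulum length is L_eq = I/(md), where I is about the pivot and d = 1.100 m.
I_cm = ½mR² = 3.249 kg·m², so I = I_cm + md² = 3.249 + 6.498 = 9.747 kg·m².
L_eq = 9.747/(5.37 × 1.100) = 1.65 m.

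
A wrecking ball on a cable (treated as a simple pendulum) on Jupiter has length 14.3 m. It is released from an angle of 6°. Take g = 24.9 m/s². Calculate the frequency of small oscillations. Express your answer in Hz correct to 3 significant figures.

0.210 Hz

T = 2π√(L/g) = 2π√(14.3/24.9) = 4.762 s, so f = 1/T = 0.210 Hz.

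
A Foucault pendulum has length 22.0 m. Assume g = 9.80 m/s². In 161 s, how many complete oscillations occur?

T = 2π√(L/g) = 2π√(22.0/9.80) = 9.414 s.
Number of complete oscillations = ⌊161/9.414⌋ = ⌊17.10⌋ = 17.

17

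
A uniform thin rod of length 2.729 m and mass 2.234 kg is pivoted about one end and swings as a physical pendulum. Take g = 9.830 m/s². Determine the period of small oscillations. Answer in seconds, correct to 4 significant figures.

For a physical pendulum T = 2π√(I/(mgd)), with d = 1.3645 m from pivot to centre of mass.
I_cm = mL²/12 = 2.234 × 2.729²/12 = 1.3865 kg·m²; I = I_cm + md² = 1.3865 + 2.234 × 1.3645² = 5.5459 kg·m².
T = 2π√(5.5459/(2.234 × 9.830 × 1.3645)) = 2.703 s.

2.703 s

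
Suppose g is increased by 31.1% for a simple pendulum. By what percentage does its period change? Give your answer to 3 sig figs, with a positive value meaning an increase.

-12.7%

T ∝ 1/√g, so T'/T = 1/√(1.311) = 0.8734.
Percentage change in T = (0.8734 − 1) × 100% = -12.7%.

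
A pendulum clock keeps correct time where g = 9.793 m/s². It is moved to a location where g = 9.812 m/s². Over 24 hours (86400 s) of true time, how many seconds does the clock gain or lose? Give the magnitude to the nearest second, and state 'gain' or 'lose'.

gain 84 s

The clock's period scales as T ∝ 1/√g, so T'/T = √(9.793/9.812) = 0.999031.
In 86400 s of true time the clock registers 86400/0.999031 = 86483.8 s, so it gains 84 s.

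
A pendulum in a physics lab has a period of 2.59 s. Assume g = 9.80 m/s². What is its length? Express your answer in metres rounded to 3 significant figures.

1.67 m

From T = 2π√(L/g), L = gT²/(4π²) = 9.80 × 2.590²/(4π²) = 1.67 m.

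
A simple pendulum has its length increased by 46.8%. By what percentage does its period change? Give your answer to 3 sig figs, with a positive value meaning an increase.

T ∝ √L, so T'/T = √(1.468) = 1.212.
Percentage change in T = (1.212 − 1) × 100% = 21.2%.

21.2%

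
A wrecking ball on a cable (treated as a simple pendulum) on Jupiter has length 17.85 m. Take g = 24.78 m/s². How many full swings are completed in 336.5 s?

63

T = 2π√(L/g) = 2π√(17.85/24.78) = 5.3327 s.
Number of complete oscillations = ⌊336.5/5.3327⌋ = ⌊63.101⌋ = 63.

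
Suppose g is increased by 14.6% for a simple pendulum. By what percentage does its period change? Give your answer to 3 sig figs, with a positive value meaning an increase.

-6.59%

T ∝ 1/√g, so T'/T = 1/√(1.146) = 0.9341.
Percentage change in T = (0.9341 − 1) × 100% = -6.59%.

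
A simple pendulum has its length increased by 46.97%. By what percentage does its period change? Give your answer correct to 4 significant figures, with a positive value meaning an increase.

21.23%

T ∝ √L, so T'/T = √(1.4697) = 1.2123.
Percentage change in T = (1.2123 − 1) × 100% = 21.23%.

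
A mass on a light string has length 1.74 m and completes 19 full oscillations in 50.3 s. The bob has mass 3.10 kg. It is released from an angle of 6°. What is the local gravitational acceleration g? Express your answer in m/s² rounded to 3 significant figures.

9.80 m/s²

T = 50.3/19 = 2.647 s.
From T = 2π√(L/g), g = 4π²L/T² = 4π² × 1.74/2.647² = 9.80 m/s².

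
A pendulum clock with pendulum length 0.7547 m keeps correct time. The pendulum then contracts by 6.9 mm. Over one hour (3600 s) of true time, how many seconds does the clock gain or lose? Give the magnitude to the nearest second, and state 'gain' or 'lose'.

gain 17 s

T ∝ √L, so T'/T = √(0.74780/0.7547) = 0.995418.
In 3600 s of true time the clock registers 3600/0.995418 = 3616.6 s, so it gains 17 s.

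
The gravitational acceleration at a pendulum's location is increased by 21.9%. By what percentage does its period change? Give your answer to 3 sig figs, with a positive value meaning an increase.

-9.43%

T ∝ 1/√g, so T'/T = 1/√(1.219) = 0.9057.
Percentage change in T = (0.9057 − 1) × 100% = -9.43%.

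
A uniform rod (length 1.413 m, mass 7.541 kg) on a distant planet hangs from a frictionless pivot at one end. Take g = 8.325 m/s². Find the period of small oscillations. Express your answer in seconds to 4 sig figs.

For a physical pendulum T = 2π√(I/(mgd)), with d = 0.70650 m from pivot to centre of mass.
I_cm = mL²/12 = 7.541 × 1.413²/12 = 1.2547 kg·m²; I = I_cm + md² = 1.2547 + 7.541 × 0.70650² = 5.0187 kg·m².
T = 2π√(5.0187/(7.541 × 8.325 × 0.70650)) = 2.114 s.

2.114 s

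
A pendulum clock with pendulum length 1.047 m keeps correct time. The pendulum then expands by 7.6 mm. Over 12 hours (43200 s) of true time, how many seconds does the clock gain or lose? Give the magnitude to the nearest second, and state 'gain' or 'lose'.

T ∝ √L, so T'/T = √(1.05460/1.047) = 1.00362.
In 43200 s of true time the clock registers 43200/1.00362 = 43044.1 s, so it loses 156 s.

lose 156 s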